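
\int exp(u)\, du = exp(u) + C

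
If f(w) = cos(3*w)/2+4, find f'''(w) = 27*sin(3*w)/2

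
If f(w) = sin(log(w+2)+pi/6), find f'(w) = cos(log(w + 2) + pi/6)/(w + 2)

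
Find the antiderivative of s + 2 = s^2/2 + 2*s + C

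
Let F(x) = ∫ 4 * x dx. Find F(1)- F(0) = 2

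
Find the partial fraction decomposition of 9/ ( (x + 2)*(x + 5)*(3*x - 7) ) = 81/(286*(3*x - 7)) + 3/(22*(x + 5)) - 3/(13*(x + 2))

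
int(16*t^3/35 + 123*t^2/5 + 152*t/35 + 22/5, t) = 4*t^4/35 + 41*t^3/5 + 76*t^2/35 + 22*t/5 + C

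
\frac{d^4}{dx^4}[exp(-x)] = exp(-x)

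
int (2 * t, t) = t^2 + C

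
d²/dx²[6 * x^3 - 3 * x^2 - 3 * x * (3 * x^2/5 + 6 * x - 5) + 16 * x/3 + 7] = 126*x/5 - 42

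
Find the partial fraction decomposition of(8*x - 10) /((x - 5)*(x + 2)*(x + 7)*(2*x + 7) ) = -304/(357*(2*x + 7)) + 11/(70*(x + 7)) + 26/(105*(x + 2)) + 5/(238*(x - 5))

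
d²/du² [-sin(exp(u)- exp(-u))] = (exp(4*u)*sin(exp(u) - exp(-u)) - exp(3*u)*cos(exp(u) - exp(-u)) + 2*exp(2*u)*sin(exp(u) - exp(-u)) + exp(u)*cos(exp(u) - exp(-u)) + sin(exp(u) - exp(-u)))*exp(-2*u)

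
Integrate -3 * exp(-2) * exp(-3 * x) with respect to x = exp(-3*x - 2) + C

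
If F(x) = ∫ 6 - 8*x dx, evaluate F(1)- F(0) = 2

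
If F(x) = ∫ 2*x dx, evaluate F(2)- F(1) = 3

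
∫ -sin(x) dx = cos(x) + C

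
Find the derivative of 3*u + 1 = 3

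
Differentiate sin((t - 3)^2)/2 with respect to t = (t - 3)*cos(t^2 - 6*t + 9)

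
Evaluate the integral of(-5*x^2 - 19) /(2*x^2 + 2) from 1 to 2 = -7*pi/4 - 5/2 + 7*acot(2)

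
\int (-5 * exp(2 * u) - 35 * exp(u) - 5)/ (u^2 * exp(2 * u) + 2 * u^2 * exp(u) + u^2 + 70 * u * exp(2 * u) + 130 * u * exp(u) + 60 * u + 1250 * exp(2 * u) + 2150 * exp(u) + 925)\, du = acot(((u + 30)*(exp(u) + 1)/5 + exp(u))/(exp(u) + 1)) + C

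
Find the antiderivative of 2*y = y^2 + C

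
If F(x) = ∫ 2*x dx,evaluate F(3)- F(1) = 8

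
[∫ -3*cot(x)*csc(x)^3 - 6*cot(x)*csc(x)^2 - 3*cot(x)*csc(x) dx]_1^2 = -(1 + csc(1))^3 + (1 + csc(2))^3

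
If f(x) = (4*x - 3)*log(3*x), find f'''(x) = (-4*x - 6)/x^3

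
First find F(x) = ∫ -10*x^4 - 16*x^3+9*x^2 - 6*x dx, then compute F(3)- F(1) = -750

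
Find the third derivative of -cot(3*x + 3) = 162*cot(3*x + 3)^4 + 216*cot(3*x + 3)^2 + 54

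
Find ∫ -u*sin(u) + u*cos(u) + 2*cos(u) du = sqrt(2)*(u + 1)*sin(u + pi/4) + C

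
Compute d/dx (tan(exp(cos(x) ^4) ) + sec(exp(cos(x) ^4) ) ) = -4*E*(sin(E*exp(-2*sin(x)^2)*exp(sin(x)^4)) + 1)*exp(-2*sin(x)^2)*exp(sin(x)^4)*sin(x)*cos(x)^3/cos(E*exp(-2*sin(x)^2)*exp(sin(x)^4))^2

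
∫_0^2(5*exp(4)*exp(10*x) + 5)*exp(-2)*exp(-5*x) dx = -exp(2) - exp(-12) + exp(-2) + exp(12)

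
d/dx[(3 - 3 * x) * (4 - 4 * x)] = 24*x - 24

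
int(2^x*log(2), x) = 2^x + C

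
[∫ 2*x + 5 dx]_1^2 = 8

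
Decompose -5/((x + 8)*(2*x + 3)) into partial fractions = -10/(13*(2*x + 3)) + 5/(13*(x + 8))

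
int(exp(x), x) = exp(x) + C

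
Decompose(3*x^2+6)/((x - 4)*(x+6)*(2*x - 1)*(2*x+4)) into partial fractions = -27/(455*(2*x - 1)) - 57/(520*(x + 6)) + 3/(40*(x + 2)) + 9/(140*(x - 4))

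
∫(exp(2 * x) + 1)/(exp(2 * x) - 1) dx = log(sinh(x)) + C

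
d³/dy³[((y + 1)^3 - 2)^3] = 504*y^6 + 3024*y^5 + 7560*y^4 + 9360*y^3 + 5400*y^2 + 864*y - 144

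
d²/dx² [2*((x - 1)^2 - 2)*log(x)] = (4*x^2*log(x) + 6*x^2 - 4*x + 2)/x^2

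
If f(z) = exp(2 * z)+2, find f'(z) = 2*exp(2*z)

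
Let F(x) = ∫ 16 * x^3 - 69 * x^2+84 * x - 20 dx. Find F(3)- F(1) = 18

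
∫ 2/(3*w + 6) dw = 2*log(w + 2)/3 + C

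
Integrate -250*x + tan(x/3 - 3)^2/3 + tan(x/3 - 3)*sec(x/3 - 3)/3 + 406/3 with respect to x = -125*x^2 + 135*x + tan(x/3 - 3) + sec(x/3 - 3) + C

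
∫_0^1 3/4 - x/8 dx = 11/16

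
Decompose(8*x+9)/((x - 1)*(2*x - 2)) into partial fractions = 4/(x - 1) + 17/(2*(x - 1)^2)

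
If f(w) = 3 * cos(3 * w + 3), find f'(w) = -9*sin(3*w + 3)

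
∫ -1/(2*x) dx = -log(x)/2 + C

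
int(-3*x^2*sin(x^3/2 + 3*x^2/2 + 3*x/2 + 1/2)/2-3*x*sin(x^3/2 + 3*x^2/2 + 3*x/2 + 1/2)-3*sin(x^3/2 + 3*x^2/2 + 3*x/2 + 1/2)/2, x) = cos((x + 1)^3/2) + C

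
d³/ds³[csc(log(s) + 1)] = (-15*sin(log(s) + 1) - 3*sin(3*log(s) + 3) - 25*cos(log(s) + 1) + cos(3*log(s) + 3))/(s^3*(1 - cos(2*log(s) + 2))^2)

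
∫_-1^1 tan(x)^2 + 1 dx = 2*tan(1)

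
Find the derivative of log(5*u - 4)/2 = 5/(10*u - 8)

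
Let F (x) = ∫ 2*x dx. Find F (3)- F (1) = 8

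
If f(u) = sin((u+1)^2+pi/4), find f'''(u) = -8*u^3*cos(u^2 + 2*u + pi/4 + 1) - 24*u^2*cos(u^2 + 2*u + pi/4 + 1) - 12*u*sin(u^2 + 2*u + pi/4 + 1) - 24*u*cos(u^2 + 2*u + pi/4 + 1) - 12*sin(u^2 + 2*u + pi/4 + 1) - 8*cos(u^2 + 2*u + pi/4 + 1)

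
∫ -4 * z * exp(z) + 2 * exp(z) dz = (6 - 4*z)*exp(z) + C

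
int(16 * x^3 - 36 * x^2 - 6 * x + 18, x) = 4*x^4 - 12*x^3 - 3*x^2 + 18*x + C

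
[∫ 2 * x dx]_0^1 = 1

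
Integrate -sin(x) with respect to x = cos(x) + C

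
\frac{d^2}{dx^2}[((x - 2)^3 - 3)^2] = 30*x^4 - 240*x^3 + 720*x^2 - 996*x + 552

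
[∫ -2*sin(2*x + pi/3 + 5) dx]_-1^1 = cos(pi/3 + 7) - cos(pi/3 + 3)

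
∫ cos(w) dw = sin(w) + C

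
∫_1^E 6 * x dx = -3 + 3*exp(2)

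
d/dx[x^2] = 2*x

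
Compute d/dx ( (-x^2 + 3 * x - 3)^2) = 4*x^3 - 18*x^2 + 30*x - 18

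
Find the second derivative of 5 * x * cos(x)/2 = -5*x*cos(x)/2 - 5*sin(x)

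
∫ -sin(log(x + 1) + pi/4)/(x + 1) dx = cos(log(x + 1) + pi/4) + C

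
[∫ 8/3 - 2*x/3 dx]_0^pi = (-1 + pi/3)*(5 - pi) + 5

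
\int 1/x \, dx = log(-x) + C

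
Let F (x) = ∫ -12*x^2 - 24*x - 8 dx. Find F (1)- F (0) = -24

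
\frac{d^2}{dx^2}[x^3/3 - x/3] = 2*x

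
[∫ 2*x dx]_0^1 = 1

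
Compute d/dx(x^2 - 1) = 2*x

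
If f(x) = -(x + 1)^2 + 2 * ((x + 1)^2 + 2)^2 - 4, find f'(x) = 8*x^3 + 24*x^2 + 38*x + 22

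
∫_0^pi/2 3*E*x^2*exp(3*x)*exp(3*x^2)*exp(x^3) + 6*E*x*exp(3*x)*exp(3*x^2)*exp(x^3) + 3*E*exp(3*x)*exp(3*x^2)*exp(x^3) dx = -E + exp((1 + pi/2)^3)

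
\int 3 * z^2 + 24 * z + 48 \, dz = z^3 + 12*z^2 + 48*z + C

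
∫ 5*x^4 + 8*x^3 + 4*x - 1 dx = x^5 + 2*x^4 + 2*x^2 - x + C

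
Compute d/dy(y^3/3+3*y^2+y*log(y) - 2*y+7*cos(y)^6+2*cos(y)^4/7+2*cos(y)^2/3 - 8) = y^2 + 6*y - 21*(cos(2*y) + 1)^2*sin(2*y)/4 + log(y) - 20*sin(2*y)/21 - sin(4*y)/7 - 1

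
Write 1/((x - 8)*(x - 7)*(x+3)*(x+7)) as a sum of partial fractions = -1/(840*(x + 7)) + 1/(440*(x + 3)) - 1/(140*(x - 7)) + 1/(165*(x - 8))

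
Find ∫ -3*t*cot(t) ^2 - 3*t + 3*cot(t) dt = 3*t*cot(t) + C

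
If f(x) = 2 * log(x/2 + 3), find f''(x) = -2/(x^2 + 12*x + 36)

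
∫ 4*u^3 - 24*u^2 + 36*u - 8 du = u^4 - 8*u^3 + 18*u^2 - 8*u + C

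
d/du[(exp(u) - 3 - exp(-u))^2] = (2*exp(4*u) - 6*exp(3*u) - 6*exp(u) - 2)*exp(-2*u)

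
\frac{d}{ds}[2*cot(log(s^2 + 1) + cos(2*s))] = 4*(s^2*sin(2*s) - s + sin(2*s))/((s^2 + 1)*sin(log(s^2 + 1) + cos(2*s))^2)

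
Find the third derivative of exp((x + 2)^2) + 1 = 8*x^3*exp(x^2 + 4*x + 4) + 48*x^2*exp(x^2 + 4*x + 4) + 108*x*exp(x^2 + 4*x + 4) + 88*exp(x^2 + 4*x + 4)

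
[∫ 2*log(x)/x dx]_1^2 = log(2)^2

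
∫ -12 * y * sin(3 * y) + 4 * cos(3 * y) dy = 4*y*cos(3*y) + C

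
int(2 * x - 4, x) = x^2 - 4*x + C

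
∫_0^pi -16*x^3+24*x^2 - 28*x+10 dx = -(-2*pi + 2 + 2*pi^2)^2 - 2*pi^2 + 4 + 2*pi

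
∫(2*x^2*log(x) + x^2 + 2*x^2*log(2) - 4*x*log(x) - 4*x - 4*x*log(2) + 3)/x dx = ((x - 2)^2 - 1)*log(2*x) + C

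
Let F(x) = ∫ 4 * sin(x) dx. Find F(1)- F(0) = 4 - 4*cos(1)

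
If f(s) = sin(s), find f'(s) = cos(s)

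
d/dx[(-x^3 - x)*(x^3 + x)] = -6*x^5 - 8*x^3 - 2*x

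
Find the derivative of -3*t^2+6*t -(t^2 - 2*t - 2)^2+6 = -4*t^3 + 12*t^2 - 6*t - 2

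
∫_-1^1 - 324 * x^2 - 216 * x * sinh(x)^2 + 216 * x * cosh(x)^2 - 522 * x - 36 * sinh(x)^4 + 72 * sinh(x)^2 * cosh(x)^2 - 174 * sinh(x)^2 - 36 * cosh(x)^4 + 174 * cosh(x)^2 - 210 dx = -360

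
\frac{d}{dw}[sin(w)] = cos(w)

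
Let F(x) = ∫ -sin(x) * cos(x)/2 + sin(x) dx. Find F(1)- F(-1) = 0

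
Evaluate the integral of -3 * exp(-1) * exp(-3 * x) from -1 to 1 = -exp(2) + exp(-4)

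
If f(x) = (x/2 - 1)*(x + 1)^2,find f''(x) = 3*x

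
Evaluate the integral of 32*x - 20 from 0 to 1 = -4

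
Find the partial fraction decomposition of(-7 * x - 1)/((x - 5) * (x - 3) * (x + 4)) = 3/(7*(x + 4)) + 11/(7*(x - 3)) - 2/(x - 5)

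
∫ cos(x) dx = sin(x) + C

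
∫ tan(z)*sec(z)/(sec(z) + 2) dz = log(sec(z) + 2) + C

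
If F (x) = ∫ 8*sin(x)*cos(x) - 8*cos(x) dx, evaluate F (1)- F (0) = -4 + 4*(-1 + sin(1))^2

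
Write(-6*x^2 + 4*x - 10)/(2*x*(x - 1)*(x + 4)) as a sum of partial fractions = -61/(20*(x + 4)) - 6/(5*(x - 1)) + 5/(4*x)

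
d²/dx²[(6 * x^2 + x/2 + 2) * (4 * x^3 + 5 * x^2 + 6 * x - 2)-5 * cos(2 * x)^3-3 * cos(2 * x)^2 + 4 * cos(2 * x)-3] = 480*x^3 + 384*x^2 + 279*x - 1440*sin(x)^6 + 2352*sin(x)^4 - 1000*sin(x)^2 + 70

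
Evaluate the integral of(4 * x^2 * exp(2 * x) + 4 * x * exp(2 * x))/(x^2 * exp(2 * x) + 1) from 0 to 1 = 2*log(1 + exp(2))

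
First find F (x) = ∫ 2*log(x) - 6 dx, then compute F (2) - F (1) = -8 + 4*log(2)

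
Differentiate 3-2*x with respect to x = -2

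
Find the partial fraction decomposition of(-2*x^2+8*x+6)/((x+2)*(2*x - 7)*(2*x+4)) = 19/(121*(2*x - 7)) - 70/(121*(x + 2)) + 9/(11*(x + 2)^2)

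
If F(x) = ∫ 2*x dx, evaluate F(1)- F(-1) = 0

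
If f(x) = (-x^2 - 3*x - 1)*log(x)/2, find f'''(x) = (-2*x^2 + 3*x - 2)/(2*x^3)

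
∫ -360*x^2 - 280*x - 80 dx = -120*x^3 - 140*x^2 - 80*x + C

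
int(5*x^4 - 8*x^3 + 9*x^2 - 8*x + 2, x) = x^5 - 2*x^4 + 3*x^3 - 4*x^2 + 2*x + C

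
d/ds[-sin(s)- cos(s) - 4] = sin(s) - cos(s)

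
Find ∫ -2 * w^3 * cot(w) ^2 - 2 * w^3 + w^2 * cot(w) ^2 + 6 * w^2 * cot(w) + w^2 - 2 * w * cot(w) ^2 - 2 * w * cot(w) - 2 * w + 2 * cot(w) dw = w*(2*w^2 - w + 2)*cot(w) + C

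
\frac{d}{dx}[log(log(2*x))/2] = 1/(2*x*log(x) + 2*x*log(2))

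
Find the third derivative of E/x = -6*E/x^4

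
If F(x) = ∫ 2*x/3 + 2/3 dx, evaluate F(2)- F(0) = 8/3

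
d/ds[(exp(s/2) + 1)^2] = exp(s/2) + exp(s)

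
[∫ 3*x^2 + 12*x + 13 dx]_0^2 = 58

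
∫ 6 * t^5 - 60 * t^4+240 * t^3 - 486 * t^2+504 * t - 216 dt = t^6 - 12*t^5 + 60*t^4 - 162*t^3 + 252*t^2 - 216*t + C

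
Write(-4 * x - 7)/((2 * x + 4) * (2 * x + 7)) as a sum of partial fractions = -7/(3*(2*x + 7)) + 1/(6*(x + 2))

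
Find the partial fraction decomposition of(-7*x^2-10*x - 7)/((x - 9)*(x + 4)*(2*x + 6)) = -79/(26*(x + 4)) + 5/(3*(x + 3)) - 83/(39*(x - 9))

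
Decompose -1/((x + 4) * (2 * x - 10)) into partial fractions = 1/(18*(x + 4)) - 1/(18*(x - 5))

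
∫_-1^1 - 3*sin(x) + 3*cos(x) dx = 6*sin(1)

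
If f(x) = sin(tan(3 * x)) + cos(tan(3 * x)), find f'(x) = 3*sqrt(2)*cos(tan(3*x) + pi/4)/cos(3*x)^2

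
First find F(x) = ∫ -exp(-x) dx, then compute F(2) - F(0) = -1 + exp(-2)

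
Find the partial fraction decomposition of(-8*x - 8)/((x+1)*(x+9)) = -8/(x + 9)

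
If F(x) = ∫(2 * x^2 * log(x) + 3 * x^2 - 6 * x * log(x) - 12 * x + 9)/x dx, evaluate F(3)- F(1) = -4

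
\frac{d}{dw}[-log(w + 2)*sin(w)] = -(w*log(w + 2)*cos(w) + 2*log(w + 2)*cos(w) + sin(w))/(w + 2)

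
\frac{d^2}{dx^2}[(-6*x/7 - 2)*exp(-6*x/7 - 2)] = -216*x*exp(-6*x/7 - 2)/343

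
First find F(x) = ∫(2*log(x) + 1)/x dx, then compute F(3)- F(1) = -1 + (-1 + log(3))^2 + 3*log(3)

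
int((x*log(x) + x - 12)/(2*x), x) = (x - 12)*log(x)/2 + C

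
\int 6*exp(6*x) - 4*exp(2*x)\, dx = (exp(4*x) - 2)*exp(2*x) + C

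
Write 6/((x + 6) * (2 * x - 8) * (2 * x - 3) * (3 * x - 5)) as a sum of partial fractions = -81/(161*(3*x - 5)) + 8/(25*(2*x - 3)) - 1/(1150*(x + 6)) + 3/(350*(x - 4))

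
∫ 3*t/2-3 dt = 3*t^2/4 - 3*t + C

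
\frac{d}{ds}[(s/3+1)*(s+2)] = 2*s/3 + 5/3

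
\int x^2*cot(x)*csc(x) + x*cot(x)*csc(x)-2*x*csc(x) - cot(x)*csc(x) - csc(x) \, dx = (-x^2 - x + 1)*csc(x) + C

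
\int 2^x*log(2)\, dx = 2^x + C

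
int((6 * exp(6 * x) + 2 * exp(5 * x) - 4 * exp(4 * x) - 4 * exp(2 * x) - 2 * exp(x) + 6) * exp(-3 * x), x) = -8*sinh(x) + 4*sinh(3*x) + 2*cosh(2*x) + C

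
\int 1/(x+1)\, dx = log(x + 1) + C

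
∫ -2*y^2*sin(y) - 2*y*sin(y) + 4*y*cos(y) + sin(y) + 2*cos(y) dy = (2*y^2 + 2*y - 1)*cos(y) + C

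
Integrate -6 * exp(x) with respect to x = -6*exp(x) + C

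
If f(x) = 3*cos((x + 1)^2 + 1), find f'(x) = -6*(x + 1)*sin(x^2 + 2*x + 2)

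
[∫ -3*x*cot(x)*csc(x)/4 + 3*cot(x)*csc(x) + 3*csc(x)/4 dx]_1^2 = -3*csc(2)/2 + 9*csc(1)/4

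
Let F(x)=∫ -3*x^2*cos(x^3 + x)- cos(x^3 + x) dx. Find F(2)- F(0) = -sin(10)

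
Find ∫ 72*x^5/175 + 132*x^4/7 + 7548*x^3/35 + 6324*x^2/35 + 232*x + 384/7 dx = 12*x^6/175 + 132*x^5/35 + 1887*x^4/35 + 2108*x^3/35 + 116*x^2 + 384*x/7 + C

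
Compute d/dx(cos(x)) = -sin(x)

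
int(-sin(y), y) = cos(y) + C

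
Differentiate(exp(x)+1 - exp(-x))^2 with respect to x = (2*exp(4*x) + 2*exp(3*x) + 2*exp(x) - 2)*exp(-2*x)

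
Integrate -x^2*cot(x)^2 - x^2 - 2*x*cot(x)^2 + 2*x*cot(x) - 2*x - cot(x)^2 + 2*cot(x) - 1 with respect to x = (x + 1)^2*cot(x) + C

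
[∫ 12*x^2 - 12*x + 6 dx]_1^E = -2 + (-1 + 2*E)*(-2*E + 2 + 2*exp(2))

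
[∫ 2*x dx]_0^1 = 1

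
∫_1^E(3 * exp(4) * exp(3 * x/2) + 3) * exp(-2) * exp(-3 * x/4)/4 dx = -exp(11/4) - exp(-3*E/4 - 2) + exp(-11/4) + exp(2 + 3*E/4)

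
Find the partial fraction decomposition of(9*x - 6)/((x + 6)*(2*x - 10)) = 30/(11*(x + 6)) + 39/(22*(x - 5))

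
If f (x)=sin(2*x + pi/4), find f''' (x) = -8*cos(2*x + pi/4)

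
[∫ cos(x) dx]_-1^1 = 2*sin(1)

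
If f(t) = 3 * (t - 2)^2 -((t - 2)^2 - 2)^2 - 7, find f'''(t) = 48 - 24*t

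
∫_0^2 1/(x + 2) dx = log(2)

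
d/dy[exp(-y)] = -exp(-y)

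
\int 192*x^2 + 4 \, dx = 64*x^3 + 4*x + C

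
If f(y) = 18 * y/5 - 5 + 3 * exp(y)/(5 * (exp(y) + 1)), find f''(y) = (-3*exp(2*y) + 3*exp(y))/(5*exp(3*y) + 15*exp(2*y) + 15*exp(y) + 5)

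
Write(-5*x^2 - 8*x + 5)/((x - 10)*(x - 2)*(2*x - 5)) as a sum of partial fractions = 37/(3*(2*x - 5)) - 31/(8*(x - 2)) - 115/(24*(x - 10))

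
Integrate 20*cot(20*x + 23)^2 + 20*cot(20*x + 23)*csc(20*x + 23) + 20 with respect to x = -cot(20*x + 23) - csc(20*x + 23) + C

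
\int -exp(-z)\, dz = exp(-z) + C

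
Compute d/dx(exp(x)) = exp(x)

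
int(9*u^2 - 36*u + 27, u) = 3*u^3 - 18*u^2 + 27*u + C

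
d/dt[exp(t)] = exp(t)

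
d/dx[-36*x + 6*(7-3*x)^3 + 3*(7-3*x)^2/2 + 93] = -486*x^2 + 2295*x - 2745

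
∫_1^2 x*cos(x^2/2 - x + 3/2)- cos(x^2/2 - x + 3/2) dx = -sin(1) + sin(3/2)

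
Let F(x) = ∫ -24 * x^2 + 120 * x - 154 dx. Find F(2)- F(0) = -132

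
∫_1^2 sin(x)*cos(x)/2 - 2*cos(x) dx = -(-2 + sin(1)/2)^2 + (-2 + sin(2)/2)^2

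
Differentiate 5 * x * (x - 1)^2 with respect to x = 15*x^2 - 20*x + 5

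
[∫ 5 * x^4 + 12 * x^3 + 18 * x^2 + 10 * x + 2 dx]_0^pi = 2 + (1 + (1 + pi)^2)*(-1 + 2*pi + pi^2 + pi^3)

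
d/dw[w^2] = 2*w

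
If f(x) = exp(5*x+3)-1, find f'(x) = 5*exp(5*x + 3)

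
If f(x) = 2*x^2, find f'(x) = 4*x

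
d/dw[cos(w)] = -sin(w)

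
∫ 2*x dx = x^2 + C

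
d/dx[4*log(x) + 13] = 4/x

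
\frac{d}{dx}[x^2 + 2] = 2*x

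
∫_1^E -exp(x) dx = E - exp(E)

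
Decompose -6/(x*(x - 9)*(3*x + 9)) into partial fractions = -1/(18*(x + 3)) - 1/(54*(x - 9)) + 2/(27*x)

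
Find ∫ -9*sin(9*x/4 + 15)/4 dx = cos(9*x/4 + 15) + C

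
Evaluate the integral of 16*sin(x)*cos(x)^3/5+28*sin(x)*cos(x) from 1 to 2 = -14*cos(2)^2 - 4*cos(2)^4/5 + 4*cos(1)^4/5 + 14*cos(1)^2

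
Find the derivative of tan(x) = cos(x)^(-2)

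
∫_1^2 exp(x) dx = -E + exp(2)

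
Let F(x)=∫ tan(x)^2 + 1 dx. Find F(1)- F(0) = tan(1)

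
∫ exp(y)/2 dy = exp(y)/2 + C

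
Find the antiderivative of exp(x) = exp(x) + C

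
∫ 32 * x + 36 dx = 16*x^2 + 36*x + C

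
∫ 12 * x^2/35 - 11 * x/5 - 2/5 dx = 4*x^3/35 - 11*x^2/10 - 2*x/5 + C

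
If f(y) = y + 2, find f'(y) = 1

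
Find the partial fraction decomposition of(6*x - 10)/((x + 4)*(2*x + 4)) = 17/(2*(x + 4)) - 11/(2*(x + 2))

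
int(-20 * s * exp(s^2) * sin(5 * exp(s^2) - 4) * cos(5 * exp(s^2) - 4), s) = cos(5*exp(s^2) - 4)^2 + C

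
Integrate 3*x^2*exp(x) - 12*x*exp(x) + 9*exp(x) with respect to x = 3*(x - 3)^2*exp(x) + C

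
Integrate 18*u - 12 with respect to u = 9*u^2 - 12*u + C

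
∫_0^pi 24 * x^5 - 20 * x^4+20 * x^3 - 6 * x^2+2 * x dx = (-pi^2 + pi + 2*pi^3)^2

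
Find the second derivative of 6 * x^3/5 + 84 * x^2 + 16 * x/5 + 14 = 36*x/5 + 168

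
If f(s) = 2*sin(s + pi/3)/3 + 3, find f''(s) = -2*sin(s + pi/3)/3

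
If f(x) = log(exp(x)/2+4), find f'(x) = exp(x)/(exp(x) + 8)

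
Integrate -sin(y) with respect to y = cos(y) + C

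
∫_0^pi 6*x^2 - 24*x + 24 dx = 2*(-2 + pi)^3 + 16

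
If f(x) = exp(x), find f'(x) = exp(x)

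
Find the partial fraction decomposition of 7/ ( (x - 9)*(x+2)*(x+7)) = 7/(80*(x + 7)) - 7/(55*(x + 2)) + 7/(176*(x - 9))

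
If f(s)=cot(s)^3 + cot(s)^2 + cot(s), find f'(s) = -1 - 2/tan(s) - 4/tan(s)^2 - 2/tan(s)^3 - 3/tan(s)^4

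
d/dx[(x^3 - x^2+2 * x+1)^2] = 6*x^5 - 10*x^4 + 20*x^3 - 6*x^2 + 4*x + 4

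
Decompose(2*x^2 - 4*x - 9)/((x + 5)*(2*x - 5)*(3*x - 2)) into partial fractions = 97/(187*(3*x - 2)) - 26/(165*(2*x - 5)) + 61/(255*(x + 5))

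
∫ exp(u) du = exp(u) + C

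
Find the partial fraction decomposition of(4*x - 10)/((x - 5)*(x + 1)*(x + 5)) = -3/(4*(x + 5)) + 7/(12*(x + 1)) + 1/(6*(x - 5))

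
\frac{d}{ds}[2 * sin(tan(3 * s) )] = 6*cos(tan(3*s))/cos(3*s)^2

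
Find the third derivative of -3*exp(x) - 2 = -3*exp(x)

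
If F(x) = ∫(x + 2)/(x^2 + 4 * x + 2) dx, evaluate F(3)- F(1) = -log(7)/2 + log(23)/2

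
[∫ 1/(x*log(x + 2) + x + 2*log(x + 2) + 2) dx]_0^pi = -log(log(2) + 1) + log(1 + log(2 + pi))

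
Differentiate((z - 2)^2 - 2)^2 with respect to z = 4*z^3 - 24*z^2 + 40*z - 16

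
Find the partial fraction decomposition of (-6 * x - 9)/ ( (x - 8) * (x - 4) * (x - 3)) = -27/(5*(x - 3)) + 33/(4*(x - 4)) - 57/(20*(x - 8))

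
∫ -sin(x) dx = cos(x) + C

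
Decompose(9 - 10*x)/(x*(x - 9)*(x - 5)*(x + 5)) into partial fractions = -59/(700*(x + 5)) + 41/(200*(x - 5)) - 9/(56*(x - 9)) + 1/(25*x)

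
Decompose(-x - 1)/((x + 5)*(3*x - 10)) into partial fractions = -13/(25*(3*x - 10)) - 4/(25*(x + 5))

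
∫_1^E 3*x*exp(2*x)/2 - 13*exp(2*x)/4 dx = (-2 + 3*E/4)*exp(2*E) + 5*exp(2)/4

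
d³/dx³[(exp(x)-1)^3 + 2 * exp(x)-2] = 27*exp(3*x) - 24*exp(2*x) + 5*exp(x)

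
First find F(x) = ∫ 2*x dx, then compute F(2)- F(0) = 4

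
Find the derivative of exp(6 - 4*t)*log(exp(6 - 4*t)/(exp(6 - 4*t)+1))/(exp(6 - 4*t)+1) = (4*exp(4*t - 6)*log(exp(4*t) + exp(6)) - 28*exp(4*t - 6))/(exp(-12)*exp(8*t) + 2*exp(-6)*exp(4*t) + 1)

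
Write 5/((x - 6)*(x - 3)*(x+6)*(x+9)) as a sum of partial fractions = -1/(108*(x + 9)) + 5/(324*(x + 6)) - 5/(324*(x - 3)) + 1/(108*(x - 6))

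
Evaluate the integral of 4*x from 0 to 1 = 2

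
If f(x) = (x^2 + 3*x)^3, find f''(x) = 30*x^4 + 180*x^3 + 324*x^2 + 162*x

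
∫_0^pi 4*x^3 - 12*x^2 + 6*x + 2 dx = -3*(-1 + pi)^2 + 2 + (-1 + pi)^4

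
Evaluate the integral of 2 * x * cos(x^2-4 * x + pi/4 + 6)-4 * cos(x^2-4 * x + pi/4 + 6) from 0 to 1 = sin(pi/4 + 3) - sin(pi/4 + 6)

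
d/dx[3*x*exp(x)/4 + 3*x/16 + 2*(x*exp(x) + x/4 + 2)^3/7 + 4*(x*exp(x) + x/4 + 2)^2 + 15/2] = 6*x^3*exp(3*x)/7 + 3*x^3*exp(2*x)/7 + 3*x^3*exp(x)/56 + 6*x^2*exp(3*x)/7 + 169*x^2*exp(2*x)/14 + 169*x^2*exp(x)/56 + 3*x^2/224 + 80*x*exp(2*x)/7 + 725*x*exp(x)/28 + 5*x/7 + 565*exp(x)/28 + 565/112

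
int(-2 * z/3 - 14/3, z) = -z^2/3 - 14*z/3 + C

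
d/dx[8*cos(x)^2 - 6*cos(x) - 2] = 6*sin(x) - 8*sin(2*x)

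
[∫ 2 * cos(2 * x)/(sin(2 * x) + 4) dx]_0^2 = -log(4) + log(sin(4) + 4)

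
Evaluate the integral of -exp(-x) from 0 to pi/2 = -1 + exp(-pi/2)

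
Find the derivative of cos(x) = -sin(x)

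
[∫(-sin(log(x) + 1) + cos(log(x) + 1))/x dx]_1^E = -sin(1) - cos(1) + cos(2) + sin(2)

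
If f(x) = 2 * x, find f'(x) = 2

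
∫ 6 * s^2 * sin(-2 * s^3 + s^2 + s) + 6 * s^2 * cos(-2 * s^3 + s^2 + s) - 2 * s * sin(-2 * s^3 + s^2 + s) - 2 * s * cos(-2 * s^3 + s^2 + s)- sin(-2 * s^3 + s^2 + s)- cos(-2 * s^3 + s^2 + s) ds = -sin(s*(-2*s^2 + s + 1)) + cos(s*(-2*s^2 + s + 1)) + C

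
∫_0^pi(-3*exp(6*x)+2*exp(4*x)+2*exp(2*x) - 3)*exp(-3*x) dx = -(-exp(-pi) + exp(pi))^3 - exp(pi) + exp(-pi)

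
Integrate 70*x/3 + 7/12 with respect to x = 35*x^2/3 + 7*x/12 + C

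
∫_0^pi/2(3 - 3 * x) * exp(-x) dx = 3*pi*exp(-pi/2)/2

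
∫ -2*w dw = -w^2 + C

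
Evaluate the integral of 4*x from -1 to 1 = 0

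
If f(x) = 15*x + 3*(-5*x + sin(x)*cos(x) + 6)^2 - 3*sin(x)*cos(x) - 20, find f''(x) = 60*x*sin(2*x) + 12*(1 - cos(2*x))^2 - 66*sin(2*x) - 36*cos(2*x) + 132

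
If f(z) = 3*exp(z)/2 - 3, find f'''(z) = 3*exp(z)/2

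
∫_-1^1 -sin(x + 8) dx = cos(9) - cos(7)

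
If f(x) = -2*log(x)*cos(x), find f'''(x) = (-2*x^3*log(x)*sin(x) + 6*x^2*cos(x) - 6*x*sin(x) - 4*cos(x))/x^3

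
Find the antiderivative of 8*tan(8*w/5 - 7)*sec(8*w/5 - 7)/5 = sec(8*w/5 - 7) + C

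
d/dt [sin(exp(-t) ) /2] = -exp(-t)*cos(exp(-t))/2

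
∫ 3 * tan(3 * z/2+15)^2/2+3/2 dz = tan(3*z/2 + 15) + C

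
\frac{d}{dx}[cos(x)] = -sin(x)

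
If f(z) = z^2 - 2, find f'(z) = 2*z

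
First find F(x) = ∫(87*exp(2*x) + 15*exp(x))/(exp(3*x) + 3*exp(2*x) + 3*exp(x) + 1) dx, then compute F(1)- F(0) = -33/2 + 15*E/(1 + E) + 36*exp(2)/(1 + E)^2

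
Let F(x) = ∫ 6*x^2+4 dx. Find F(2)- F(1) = 18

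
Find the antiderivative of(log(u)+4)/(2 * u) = (log(u) + 4)^2/4 + C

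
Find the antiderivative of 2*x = x^2 + C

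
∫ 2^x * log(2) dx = 2^x + C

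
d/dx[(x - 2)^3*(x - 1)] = 4*x^3 - 21*x^2 + 36*x - 20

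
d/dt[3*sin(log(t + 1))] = 3*cos(log(t + 1))/(t + 1)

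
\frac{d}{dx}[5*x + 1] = 5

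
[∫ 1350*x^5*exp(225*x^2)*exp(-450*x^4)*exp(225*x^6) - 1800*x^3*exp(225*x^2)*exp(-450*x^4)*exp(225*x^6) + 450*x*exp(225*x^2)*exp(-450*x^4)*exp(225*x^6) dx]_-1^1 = 0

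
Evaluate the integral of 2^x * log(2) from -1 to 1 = 3/2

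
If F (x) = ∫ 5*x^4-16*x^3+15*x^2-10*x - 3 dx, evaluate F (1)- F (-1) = 6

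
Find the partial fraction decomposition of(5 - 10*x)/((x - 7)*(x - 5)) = 45/(2*(x - 5)) - 65/(2*(x - 7))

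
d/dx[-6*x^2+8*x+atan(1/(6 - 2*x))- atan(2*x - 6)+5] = 8 - 12*x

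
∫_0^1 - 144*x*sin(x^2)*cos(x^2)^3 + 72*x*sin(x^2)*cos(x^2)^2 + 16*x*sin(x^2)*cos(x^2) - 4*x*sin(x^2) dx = -12 - 6*cos(1) + 18*cos(1)^2 + (3*cos(2) - 2*cos(1) - 1)^2/2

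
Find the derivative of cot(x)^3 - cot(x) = -3*cot(x)^4 - 2*cot(x)^2 + 1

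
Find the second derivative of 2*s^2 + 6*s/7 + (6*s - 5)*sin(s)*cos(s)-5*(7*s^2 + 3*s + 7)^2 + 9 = -2940*s^2 - 12*s*sin(2*s) - 1260*s + 10*sin(2*s) + 12*cos(2*s) - 1066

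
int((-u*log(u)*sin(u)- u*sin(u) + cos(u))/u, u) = (log(u) + 1)*cos(u) + C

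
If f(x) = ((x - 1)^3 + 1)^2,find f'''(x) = 120*x^3 - 360*x^2 + 360*x - 108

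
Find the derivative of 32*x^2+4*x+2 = 64*x + 4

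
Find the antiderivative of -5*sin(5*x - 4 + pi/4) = cos(5*x - 4 + pi/4) + C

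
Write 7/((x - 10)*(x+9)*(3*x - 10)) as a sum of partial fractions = -63/(740*(3*x - 10)) + 7/(703*(x + 9)) + 7/(380*(x - 10))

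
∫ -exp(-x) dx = exp(-x) + C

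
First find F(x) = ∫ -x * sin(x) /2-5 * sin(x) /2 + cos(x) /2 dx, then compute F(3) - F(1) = 4*cos(3) - 3*cos(1)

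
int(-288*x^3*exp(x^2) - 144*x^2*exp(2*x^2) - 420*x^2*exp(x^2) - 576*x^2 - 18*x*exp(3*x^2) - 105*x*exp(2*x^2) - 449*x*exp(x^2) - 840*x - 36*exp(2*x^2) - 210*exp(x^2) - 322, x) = -16*x - 3*(4*x + exp(x^2) + 3)^3 + 3*(4*x + exp(x^2) + 3)^2/4 - 4*exp(x^2) + C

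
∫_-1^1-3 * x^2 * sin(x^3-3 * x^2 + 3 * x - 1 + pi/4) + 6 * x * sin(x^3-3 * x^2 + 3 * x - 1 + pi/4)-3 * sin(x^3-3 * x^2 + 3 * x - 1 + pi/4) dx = -sin(pi/4 + 8) + sqrt(2)/2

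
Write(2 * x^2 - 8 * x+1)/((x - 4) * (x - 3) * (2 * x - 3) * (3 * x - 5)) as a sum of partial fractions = -183/(28*(3*x - 5)) + 52/(15*(2*x - 3)) + 5/(12*(x - 3)) + 1/(35*(x - 4))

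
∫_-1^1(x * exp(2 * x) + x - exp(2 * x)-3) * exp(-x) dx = -4*E + 4*exp(-1)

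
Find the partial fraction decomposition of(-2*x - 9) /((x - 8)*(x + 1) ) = 7/(9*(x + 1)) - 25/(9*(x - 8))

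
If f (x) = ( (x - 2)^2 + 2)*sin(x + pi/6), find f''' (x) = -x^2*cos(x + pi/6) - 6*x*sin(x + pi/6) + 4*x*cos(x + pi/6) + 12*sin(x + pi/6)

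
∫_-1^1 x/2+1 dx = 2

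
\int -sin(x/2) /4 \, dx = cos(x/2)/2 + C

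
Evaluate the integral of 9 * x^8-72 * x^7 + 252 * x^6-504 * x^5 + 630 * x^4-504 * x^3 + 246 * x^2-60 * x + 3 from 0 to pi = -2*(-1 + pi)^3 - 1 + (-1 + pi)^9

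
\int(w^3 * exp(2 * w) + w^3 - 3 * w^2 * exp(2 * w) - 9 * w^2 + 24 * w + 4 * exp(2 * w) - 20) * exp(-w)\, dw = 2*(w - 2)^3*sinh(w) + C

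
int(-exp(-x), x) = exp(-x) + C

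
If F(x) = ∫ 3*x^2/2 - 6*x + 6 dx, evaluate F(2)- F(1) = 1/2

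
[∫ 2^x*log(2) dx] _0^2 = 3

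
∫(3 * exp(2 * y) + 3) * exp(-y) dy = 6*sinh(y) + C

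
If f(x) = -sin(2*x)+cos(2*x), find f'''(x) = 8*sin(2*x) + 8*cos(2*x)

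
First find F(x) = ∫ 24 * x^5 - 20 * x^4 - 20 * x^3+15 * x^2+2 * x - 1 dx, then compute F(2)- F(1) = 90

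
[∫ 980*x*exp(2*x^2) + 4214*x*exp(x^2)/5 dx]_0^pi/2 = -4232/5 + 7*exp(pi^2/4)/5 + 5*(6 + 7*exp(pi^2/4))^2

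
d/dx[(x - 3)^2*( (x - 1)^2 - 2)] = 4*x^3 - 24*x^2 + 40*x - 12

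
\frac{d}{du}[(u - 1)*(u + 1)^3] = 4*u^3 + 6*u^2 - 2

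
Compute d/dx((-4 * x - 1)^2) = 32*x + 8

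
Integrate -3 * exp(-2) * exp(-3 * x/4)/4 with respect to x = exp(-3*x/4 - 2) + C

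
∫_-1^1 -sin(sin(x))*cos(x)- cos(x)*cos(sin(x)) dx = -2*sin(sin(1))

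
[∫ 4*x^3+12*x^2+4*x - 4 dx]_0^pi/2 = -1 + (-2 + (1 + pi/2)^2)^2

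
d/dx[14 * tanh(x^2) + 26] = 28*x/cosh(x^2)^2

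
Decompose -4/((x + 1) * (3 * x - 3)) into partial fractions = 2/(3*(x + 1)) - 2/(3*(x - 1))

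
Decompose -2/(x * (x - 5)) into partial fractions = -2/(5*(x - 5)) + 2/(5*x)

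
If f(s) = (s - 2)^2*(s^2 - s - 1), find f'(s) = 4*s^3 - 15*s^2 + 14*s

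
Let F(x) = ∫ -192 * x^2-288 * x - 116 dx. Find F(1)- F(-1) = -360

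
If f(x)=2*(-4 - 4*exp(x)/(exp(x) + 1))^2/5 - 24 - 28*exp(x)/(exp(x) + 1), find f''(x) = (12*exp(3*x) + 128*exp(2*x) - 76*exp(x))/(5*exp(4*x) + 20*exp(3*x) + 30*exp(2*x) + 20*exp(x) + 5)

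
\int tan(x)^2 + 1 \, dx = tan(x) + C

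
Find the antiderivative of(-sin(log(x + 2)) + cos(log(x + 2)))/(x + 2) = sqrt(2)*sin(log(x + 2) + pi/4) + C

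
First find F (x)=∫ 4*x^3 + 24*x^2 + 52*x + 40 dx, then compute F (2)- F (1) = 189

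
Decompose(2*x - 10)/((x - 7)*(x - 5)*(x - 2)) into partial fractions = -2/(5*(x - 2)) + 2/(5*(x - 7))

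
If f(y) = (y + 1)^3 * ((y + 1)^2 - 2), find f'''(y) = 60*y^2 + 120*y + 48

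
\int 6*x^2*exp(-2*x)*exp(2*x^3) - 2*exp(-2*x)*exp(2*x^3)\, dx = exp(2*x*(x^2 - 1)) + C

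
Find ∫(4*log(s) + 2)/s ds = 2*(log(s) + 1)*log(s) + C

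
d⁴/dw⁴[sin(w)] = sin(w)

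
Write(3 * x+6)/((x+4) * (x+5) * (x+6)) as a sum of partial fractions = -6/(x + 6) + 9/(x + 5) - 3/(x + 4)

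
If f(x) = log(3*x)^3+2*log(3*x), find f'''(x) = (6*log(x)^2 - 18*log(x) + 12*log(3)*log(x) - 18*log(3) + 6*log(3)^2 + 10)/x^3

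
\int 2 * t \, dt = t^2 + C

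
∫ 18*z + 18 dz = 9*z^2 + 18*z + C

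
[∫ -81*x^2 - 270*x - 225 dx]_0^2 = -1206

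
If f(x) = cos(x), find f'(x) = -sin(x)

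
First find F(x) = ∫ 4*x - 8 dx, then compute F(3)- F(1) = 0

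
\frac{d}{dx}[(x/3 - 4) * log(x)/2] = (x*log(x) + x - 12)/(6*x)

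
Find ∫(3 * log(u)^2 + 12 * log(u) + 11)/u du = (log(u) + 2)^3 - log(u) + C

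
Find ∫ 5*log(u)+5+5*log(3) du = 5*u*log(3*u) + C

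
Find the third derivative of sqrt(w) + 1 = 3/(8*w^(5/2))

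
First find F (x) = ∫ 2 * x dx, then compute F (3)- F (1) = 8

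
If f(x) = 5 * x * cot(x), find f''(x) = 10*(x*cos(x)/sin(x) - 1)/sin(x)^2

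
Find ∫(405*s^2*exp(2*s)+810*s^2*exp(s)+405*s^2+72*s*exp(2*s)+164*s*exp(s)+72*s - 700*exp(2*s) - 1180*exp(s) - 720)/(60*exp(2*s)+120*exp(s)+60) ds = (20*(s + 12)*exp(s) + 3*(exp(s) + 1)*(45*s^3 + 12*s^2 - 240*s + 520))/(60*(exp(s) + 1)) + C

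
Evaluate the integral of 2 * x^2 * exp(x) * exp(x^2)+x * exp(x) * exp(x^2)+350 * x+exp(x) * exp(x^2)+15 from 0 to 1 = exp(2) + 190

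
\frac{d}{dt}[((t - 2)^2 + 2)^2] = 4*t^3 - 24*t^2 + 56*t - 48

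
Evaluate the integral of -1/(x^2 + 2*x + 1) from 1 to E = -1/2 + 1/(1 + E)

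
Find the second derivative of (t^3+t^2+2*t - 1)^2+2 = 30*t^4 + 40*t^3 + 60*t^2 + 12*t + 4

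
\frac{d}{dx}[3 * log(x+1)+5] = 3/(x + 1)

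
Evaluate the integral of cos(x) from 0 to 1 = sin(1)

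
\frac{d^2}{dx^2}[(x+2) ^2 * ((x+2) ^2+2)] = 12*x^2 + 48*x + 52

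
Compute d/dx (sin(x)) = cos(x)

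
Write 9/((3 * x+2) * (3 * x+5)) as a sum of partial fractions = -3/(3*x + 5) + 3/(3*x + 2)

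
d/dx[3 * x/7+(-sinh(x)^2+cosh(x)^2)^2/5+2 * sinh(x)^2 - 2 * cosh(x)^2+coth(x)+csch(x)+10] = 3/7 - cosh(x)/sinh(x)^2 - 1/sinh(x)^2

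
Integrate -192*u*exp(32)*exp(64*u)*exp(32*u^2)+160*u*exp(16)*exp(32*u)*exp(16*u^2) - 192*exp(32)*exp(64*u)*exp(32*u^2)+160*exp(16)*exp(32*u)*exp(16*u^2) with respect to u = (5 - 3*exp(16*(u + 1)^2))*exp(16*(u + 1)^2) + C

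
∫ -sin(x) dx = cos(x) + C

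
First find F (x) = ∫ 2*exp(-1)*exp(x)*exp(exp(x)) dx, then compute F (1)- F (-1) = -2*exp(-1 + exp(-1)) + 2*exp(-1 + E)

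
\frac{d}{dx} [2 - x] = -1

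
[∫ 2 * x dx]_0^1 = 1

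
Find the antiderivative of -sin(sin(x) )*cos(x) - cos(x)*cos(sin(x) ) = sqrt(2)*cos(sin(x) + pi/4) + C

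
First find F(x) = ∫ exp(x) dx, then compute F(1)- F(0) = -1 + E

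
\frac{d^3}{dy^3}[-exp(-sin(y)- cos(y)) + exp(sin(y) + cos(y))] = 2*(-3*exp(2*sin(y) + 2*cos(y))*sin(y + pi/4) - sqrt(2)*exp(2*sin(y))*exp(2*cos(y))*sin(y)*cos(y) - sqrt(2)*sin(y)*cos(y) + 3*sin(y + pi/4))*exp(-sqrt(2)*sin(y + pi/4))*cos(y + pi/4)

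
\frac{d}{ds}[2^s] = 2^s*log(2)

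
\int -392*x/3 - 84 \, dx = -196*x^2/3 - 84*x + C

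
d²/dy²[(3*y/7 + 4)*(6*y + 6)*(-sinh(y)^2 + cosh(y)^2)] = 36/7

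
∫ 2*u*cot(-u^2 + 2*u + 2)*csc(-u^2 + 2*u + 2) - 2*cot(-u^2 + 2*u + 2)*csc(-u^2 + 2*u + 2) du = csc(-u^2 + 2*u + 2) + C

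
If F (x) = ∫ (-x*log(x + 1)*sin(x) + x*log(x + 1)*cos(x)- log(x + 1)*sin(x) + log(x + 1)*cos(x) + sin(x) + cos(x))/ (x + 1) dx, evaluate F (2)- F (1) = -(cos(1) + sin(1))*log(2) + (cos(2) + sin(2))*log(3)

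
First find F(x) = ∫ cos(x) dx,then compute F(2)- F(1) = -sin(1) + sin(2)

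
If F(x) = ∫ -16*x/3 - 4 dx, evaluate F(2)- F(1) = -12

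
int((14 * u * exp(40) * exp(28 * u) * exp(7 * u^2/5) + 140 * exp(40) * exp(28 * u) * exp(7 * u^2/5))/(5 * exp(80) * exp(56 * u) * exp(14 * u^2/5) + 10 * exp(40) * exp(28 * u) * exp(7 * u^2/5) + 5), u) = exp(7*u^2/5 + 28*u + 40)/(exp(7*u^2/5 + 28*u + 40) + 1) + C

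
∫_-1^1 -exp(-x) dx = -E + exp(-1)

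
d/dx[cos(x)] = -sin(x)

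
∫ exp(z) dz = exp(z) + C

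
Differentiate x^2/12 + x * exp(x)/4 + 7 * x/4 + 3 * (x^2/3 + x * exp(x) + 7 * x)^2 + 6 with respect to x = 2*x^3*exp(x) + 4*x^3/3 + 6*x^2*exp(2*x) + 48*x^2*exp(x) + 42*x^2 + 6*x*exp(2*x) + 337*x*exp(x)/4 + 1765*x/6 + exp(x)/4 + 7/4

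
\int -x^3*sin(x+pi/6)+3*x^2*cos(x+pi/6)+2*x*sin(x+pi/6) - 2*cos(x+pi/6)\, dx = x*(x^2 - 2)*cos(x + pi/6) + C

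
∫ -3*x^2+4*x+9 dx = -x^3 + 2*x^2 + 9*x + C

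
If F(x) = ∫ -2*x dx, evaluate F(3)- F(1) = -8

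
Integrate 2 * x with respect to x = x^2 + C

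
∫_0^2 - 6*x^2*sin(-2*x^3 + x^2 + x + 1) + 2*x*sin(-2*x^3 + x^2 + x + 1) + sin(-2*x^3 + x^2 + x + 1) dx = cos(1) - cos(9)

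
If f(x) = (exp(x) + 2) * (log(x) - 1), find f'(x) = (x*exp(x)*log(x) - x*exp(x) + exp(x) + 2)/x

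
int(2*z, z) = z^2 + C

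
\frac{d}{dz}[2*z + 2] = 2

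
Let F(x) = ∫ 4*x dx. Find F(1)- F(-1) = 0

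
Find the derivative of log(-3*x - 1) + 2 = 3/(3*x + 1)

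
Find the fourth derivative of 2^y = 2^y*log(2)^4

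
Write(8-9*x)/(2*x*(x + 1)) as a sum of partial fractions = -17/(2*(x + 1)) + 4/x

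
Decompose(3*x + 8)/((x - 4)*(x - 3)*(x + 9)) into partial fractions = -19/(156*(x + 9)) - 17/(12*(x - 3)) + 20/(13*(x - 4))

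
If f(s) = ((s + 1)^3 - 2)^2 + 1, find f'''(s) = 120*s^3 + 360*s^2 + 360*s + 96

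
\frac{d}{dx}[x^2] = 2*x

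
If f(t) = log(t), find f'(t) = 1/t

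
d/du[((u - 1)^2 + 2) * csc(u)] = (-u^2*cos(u)/sin(u) + 2*u + 2*u*cos(u)/sin(u) - 2 - 3*cos(u)/sin(u))/sin(u)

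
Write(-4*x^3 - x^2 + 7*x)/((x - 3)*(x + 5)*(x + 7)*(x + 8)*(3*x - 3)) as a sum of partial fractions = 1928/(891*(x + 8)) - 637/(240*(x + 7)) + 55/(108*(x + 5)) - 1/(1296*(x - 1)) - 1/(55*(x - 3))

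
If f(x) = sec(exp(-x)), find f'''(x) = (-exp(2*x)*sin(exp(-x))/cos(exp(-x)) + 3*exp(x) - 6*exp(x)/cos(exp(-x))^2 + sin(exp(-x))/cos(exp(-x)) - 6*sin(exp(-x))/cos(exp(-x))^3)*exp(-3*x)/cos(exp(-x))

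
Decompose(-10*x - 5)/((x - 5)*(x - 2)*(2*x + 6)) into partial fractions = 5/(16*(x + 3)) + 5/(6*(x - 2)) - 55/(48*(x - 5))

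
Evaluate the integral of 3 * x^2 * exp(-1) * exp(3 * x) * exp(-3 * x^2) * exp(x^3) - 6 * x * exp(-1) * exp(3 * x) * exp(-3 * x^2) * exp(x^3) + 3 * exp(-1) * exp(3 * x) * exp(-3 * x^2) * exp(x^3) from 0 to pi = -exp(-1) + exp((-1 + pi)^3)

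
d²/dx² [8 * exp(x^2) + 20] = 32*x^2*exp(x^2) + 16*exp(x^2)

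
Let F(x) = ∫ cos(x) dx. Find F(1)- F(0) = sin(1)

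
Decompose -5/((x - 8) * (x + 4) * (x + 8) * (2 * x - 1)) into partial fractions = 8/(459*(2*x - 1)) + 5/(1088*(x + 8)) - 5/(432*(x + 4)) - 1/(576*(x - 8))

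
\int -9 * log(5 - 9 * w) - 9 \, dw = (5 - 9*w)*log(5 - 9*w) + C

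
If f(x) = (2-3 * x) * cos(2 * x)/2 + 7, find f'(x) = 3*x*sin(2*x) - 2*sin(2*x) - 3*cos(2*x)/2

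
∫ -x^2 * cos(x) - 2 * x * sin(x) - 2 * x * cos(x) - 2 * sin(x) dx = -x*(x + 2)*sin(x) + C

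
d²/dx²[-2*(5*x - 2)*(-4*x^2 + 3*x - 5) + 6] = 240*x - 92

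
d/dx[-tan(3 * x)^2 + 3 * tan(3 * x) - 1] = 3*(-2*sin(3*x)/cos(3*x) + 3)/cos(3*x)^2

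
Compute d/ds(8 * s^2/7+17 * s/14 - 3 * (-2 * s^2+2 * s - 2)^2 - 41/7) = -48*s^3 + 72*s^2 - 488*s/7 + 353/14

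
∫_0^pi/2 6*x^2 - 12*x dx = -8 + (-2 + pi/2)^2*(2 + pi)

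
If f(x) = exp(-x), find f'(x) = -exp(-x)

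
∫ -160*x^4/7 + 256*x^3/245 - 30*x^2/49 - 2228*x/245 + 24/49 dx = -32*x^5/7 + 64*x^4/245 - 10*x^3/49 - 1114*x^2/245 + 24*x/49 + C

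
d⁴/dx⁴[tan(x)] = 24*tan(x)^5 + 40*tan(x)^3 + 16*tan(x)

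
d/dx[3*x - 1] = 3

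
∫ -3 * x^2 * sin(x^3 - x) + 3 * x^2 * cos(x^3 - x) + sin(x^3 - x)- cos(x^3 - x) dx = sqrt(2)*cos(-x^3 + x + pi/4) + C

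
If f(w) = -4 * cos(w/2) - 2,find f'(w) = 2*sin(w/2)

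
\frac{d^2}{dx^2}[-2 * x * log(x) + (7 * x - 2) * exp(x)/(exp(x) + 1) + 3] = (-7*x^2*exp(2*x) + 7*x^2*exp(x) + 16*x*exp(2*x) + 12*x*exp(x) - 2*exp(3*x) - 6*exp(2*x) - 6*exp(x) - 2)/(x*exp(3*x) + 3*x*exp(2*x) + 3*x*exp(x) + x)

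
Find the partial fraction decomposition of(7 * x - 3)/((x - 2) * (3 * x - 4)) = -19/(2*(3*x - 4)) + 11/(2*(x - 2))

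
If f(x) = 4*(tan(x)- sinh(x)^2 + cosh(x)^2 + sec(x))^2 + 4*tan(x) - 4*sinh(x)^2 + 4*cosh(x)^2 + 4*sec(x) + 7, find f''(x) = 4*(46*sin(x) + 8*sin(2*x) - 2*sin(3*x) + 15*cos(x) + 12*cos(2*x)*tan(x)^2 - 3*cos(3*x) - 4*sqrt(2)*cos(2*x + pi/4) + 12*tan(x)^2 + 20)/(cos(2*x) + 1)^2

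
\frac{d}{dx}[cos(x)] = -sin(x)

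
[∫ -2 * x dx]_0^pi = -pi^2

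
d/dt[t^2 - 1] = 2*t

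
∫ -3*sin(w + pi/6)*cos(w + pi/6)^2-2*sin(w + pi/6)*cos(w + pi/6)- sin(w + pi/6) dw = (cos(w + pi/6)^2 + cos(w + pi/6) + 1)*cos(w + pi/6) + C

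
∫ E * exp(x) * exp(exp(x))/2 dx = exp(exp(x) + 1)/2 + C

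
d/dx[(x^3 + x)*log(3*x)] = 3*x^2*log(x) + x^2 + 3*x^2*log(3) + log(x) + 1 + log(3)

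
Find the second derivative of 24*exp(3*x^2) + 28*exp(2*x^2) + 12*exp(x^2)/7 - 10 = 864*x^2*exp(3*x^2) + 448*x^2*exp(2*x^2) + 48*x^2*exp(x^2)/7 + 144*exp(3*x^2) + 112*exp(2*x^2) + 24*exp(x^2)/7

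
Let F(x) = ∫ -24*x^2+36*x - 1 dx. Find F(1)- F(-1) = -18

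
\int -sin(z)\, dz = cos(z) + C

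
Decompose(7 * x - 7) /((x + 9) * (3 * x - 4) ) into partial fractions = 7/(31*(3*x - 4)) + 70/(31*(x + 9))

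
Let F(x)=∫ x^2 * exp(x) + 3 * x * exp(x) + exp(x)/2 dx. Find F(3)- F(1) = -3*E/2 + 23*exp(3)/2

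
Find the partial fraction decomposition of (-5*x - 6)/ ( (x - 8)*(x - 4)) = 13/(2*(x - 4)) - 23/(2*(x - 8))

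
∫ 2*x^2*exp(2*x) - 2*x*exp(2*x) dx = (x - 1)^2*exp(2*x) + C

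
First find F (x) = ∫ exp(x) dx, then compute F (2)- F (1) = -E + exp(2)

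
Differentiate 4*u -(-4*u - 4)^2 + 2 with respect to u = -32*u - 28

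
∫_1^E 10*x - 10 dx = 5*(-1 + E)^2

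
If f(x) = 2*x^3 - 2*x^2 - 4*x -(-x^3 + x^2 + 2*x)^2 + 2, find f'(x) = -6*x^5 + 10*x^4 + 12*x^3 - 6*x^2 - 12*x - 4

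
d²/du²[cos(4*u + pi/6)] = -16*cos(4*u + pi/6)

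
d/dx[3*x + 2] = 3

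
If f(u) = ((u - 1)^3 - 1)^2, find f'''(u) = 120*u^3 - 360*u^2 + 360*u - 132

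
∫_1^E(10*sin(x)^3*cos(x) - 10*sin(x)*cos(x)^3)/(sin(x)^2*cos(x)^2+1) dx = -5*log((1 - cos(4*E))/8 + 1) + 5*log((9 - cos(4))/8)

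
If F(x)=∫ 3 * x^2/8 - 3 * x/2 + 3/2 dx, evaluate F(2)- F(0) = 1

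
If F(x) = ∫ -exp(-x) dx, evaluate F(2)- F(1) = -exp(-1) + exp(-2)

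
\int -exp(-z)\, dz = exp(-z) + C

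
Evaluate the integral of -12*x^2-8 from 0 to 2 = -48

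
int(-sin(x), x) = cos(x) + C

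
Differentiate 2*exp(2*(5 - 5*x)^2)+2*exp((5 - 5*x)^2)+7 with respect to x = 100*x*exp(25*x^2 - 50*x + 25) + 200*x*exp(50*x^2 - 100*x + 50) - 100*exp(25*x^2 - 50*x + 25) - 200*exp(50*x^2 - 100*x + 50)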